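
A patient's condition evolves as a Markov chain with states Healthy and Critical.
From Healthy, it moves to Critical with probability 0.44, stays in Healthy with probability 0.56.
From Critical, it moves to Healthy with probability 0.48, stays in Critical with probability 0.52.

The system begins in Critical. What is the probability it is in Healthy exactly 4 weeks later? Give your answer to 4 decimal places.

Propagate the distribution vector 4 weeks from Critical.
After 0 weeks: (0.0000, 1.0000)
After 1 week: (0.4800, 0.5200)
After 2 weeks: (0.5184, 0.4816)
After 3 weeks: (0.5215, 0.4785)
After 4 weeks: (0.5217, 0.4783)
P(in Healthy after 4 weeks) = 0.5217

0.5217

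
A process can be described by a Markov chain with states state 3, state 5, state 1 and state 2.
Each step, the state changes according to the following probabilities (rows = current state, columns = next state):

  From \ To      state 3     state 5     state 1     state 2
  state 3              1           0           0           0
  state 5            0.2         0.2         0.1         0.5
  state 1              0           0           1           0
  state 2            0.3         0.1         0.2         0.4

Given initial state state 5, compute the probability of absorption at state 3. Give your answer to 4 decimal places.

0.6279

Let h(s) be the probability of absorption at state 3 starting from transient state s. Then h(state 3) = 1 and h(state 1) = 0. By first-step analysis:
h(state 5) = 0.2·1 + 0.2·h(state 5) + 0.1·0 + 0.5·h(state 2)
h(state 2) = 0.3·1 + 0.1·h(state 5) + 0.2·0 + 0.4·h(state 2)
Solving: h(state 5) = 0.6279, h(state 2) = 0.6047.
Starting from state 5, the probability is 0.6279.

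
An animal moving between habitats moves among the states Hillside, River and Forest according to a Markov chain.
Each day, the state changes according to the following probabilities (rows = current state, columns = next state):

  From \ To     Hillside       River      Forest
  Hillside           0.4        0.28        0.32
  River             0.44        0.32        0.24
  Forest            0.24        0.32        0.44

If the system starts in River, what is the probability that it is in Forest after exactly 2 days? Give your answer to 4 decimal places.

0.3232

Sum over the intermediate state after 1 day:
P = P(River→Hillside)·P(Hillside→Forest) + P(River→River)·P(River→Forest) + P(River→Forest)·P(Forest→Forest)
  = 0.44×0.32 + 0.32×0.24 + 0.24×0.44
  = 0.1408 + 0.0768 + 0.1056 = 0.3232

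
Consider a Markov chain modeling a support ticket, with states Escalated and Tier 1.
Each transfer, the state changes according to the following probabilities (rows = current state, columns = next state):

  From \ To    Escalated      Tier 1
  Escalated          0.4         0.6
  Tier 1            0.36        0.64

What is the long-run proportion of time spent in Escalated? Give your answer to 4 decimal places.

0.3750

Let the stationary distribution be π with π = πP and π_1 + π_2 = 1.
π_1 = 0.4·π_1 + 0.36·π_2
Solving with the normalization constraint gives π = (0.3750, 0.6250).
So the stationary probability of Escalated is 0.3750.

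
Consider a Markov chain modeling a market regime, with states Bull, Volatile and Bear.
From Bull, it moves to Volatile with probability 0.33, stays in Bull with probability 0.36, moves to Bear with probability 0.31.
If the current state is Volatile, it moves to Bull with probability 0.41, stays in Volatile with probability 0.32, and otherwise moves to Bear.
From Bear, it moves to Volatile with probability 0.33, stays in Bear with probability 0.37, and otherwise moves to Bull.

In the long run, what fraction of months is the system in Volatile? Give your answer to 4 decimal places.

0.3267

Let the stationary distribution be π with π = πP and π_1 + π_2 + π_3 = 1.
π_1 = 0.36·π_1 + 0.41·π_2 + 0.3·π_3
π_2 = 0.33·π_1 + 0.32·π_2 + 0.33·π_3
Solving with the normalization constraint gives π = (0.3574, 0.3267, 0.3159).
So the stationary probability of Volatile is 0.3267.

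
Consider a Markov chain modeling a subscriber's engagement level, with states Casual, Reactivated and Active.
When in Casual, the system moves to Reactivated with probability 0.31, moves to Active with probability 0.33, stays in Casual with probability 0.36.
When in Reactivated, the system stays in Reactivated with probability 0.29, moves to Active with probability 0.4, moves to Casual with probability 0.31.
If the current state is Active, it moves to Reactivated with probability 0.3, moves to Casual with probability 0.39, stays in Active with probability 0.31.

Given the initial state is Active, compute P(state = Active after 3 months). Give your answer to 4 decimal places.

0.3442

Propagate the distribution vector 3 months from Active.
After 0 months: (0.0000, 0.0000, 1.0000)
After 1 month: (0.3900, 0.3000, 0.3100)
After 2 months: (0.3543, 0.3009, 0.3448)
After 3 months: (0.3553, 0.3005, 0.3442)
P(in Active after 3 months) = 0.3442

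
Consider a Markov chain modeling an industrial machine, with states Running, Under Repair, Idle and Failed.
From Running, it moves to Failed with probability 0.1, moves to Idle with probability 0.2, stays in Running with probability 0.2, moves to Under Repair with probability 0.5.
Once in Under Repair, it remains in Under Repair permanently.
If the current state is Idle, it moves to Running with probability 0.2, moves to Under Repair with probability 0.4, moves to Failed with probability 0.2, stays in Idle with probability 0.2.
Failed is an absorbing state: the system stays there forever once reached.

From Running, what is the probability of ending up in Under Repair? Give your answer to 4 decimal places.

Let h(s) be the probability of absorption at Under Repair starting from transient state s. Then h(Under Repair) = 1 and h(Failed) = 0. By first-step analysis:
h(Running) = 0.2·h(Running) + 0.5·1 + 0.2·h(Idle) + 0.1·0
h(Idle) = 0.2·h(Running) + 0.4·1 + 0.2·h(Idle) + 0.2·0
Solving: h(Running) = 0.8000, h(Idle) = 0.7000.
Starting from Running, the probability is 0.8000.

0.8000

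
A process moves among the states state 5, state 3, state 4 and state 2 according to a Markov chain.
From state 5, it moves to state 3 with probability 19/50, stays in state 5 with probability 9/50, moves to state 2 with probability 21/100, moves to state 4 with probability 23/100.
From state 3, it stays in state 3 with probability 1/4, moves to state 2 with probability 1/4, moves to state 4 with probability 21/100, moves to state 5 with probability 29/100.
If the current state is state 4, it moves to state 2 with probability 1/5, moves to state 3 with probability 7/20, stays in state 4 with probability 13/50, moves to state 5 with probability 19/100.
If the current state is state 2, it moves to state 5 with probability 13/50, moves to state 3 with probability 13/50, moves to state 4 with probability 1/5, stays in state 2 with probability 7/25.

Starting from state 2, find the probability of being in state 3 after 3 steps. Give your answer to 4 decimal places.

0.3049

Propagate the distribution vector 3 steps from state 2.
After 0 steps: (0.0000, 0.0000, 0.0000, 1.0000)
After 1 step: (0.2600, 0.2600, 0.2000, 0.2800)
After 2 steps: (0.2330, 0.3066, 0.2224, 0.2380)
After 3 steps: (0.2350, 0.3049, 0.2234, 0.2367)
P(in state 3 after 3 steps) = 0.3049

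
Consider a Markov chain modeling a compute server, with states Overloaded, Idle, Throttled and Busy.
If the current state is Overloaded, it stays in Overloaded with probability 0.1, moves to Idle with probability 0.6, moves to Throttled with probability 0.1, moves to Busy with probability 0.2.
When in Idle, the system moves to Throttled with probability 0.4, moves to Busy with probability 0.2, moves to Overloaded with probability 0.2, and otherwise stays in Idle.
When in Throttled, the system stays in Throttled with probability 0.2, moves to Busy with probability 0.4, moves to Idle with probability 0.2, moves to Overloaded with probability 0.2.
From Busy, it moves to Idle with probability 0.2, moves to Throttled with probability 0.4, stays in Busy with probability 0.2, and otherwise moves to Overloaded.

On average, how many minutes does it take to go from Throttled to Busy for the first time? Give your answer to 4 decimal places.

Let t(s) be the expected number of minutes to first reach Busy from state s, with t(Busy) = 0. Conditioning on the first minute:
t(Overloaded) = 1 + 0.1·t(Overloaded) + 0.6·t(Idle) + 0.1·t(Throttled)
t(Idle) = 1 + 0.2·t(Overloaded) + 0.2·t(Idle) + 0.4·t(Throttled)
t(Throttled) = 1 + 0.2·t(Overloaded) + 0.2·t(Idle) + 0.2·t(Throttled)
Solving: t(Overloaded) = 4.0588, t(Idle) = 3.8824, t(Throttled) = 3.2353.
Expected minutes from Throttled to Busy: 3.2353.

3.2353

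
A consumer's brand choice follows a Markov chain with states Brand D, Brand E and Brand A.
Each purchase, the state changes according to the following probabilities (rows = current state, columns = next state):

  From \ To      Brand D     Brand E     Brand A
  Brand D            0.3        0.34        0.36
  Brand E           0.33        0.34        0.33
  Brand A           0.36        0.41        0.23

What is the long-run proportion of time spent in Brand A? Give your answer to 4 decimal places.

0.3090

Let the stationary distribution be π with π = πP and π_1 + π_2 + π_3 = 1.
π_1 = 0.3·π_1 + 0.33·π_2 + 0.36·π_3
π_2 = 0.34·π_1 + 0.34·π_2 + 0.41·π_3
Solving with the normalization constraint gives π = (0.3294, 0.3616, 0.3090).
So the stationary probability of Brand A is 0.3090.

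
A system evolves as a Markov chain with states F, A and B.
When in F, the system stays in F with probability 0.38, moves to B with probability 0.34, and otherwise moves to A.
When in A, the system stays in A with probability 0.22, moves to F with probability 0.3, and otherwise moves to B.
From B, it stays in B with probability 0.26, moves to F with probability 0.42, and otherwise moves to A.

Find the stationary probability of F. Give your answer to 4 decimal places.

0.3718

Let the stationary distribution be π with π = πP and π_1 + π_2 + π_3 = 1.
π_1 = 0.38·π_1 + 0.3·π_2 + 0.42·π_3
π_2 = 0.28·π_1 + 0.22·π_2 + 0.32·π_3
Solving with the normalization constraint gives π = (0.3718, 0.2774, 0.3508).
So the stationary probability of F is 0.3718.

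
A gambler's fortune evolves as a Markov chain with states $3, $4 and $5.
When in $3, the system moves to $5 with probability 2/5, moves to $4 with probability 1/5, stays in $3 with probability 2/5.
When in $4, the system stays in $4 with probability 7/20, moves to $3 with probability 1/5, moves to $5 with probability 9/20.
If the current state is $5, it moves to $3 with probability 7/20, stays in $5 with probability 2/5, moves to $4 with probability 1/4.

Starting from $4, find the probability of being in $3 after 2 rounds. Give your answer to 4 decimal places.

0.3075

Sum over the intermediate state after 1 round:
P = P($4→$3)·P($3→$3) + P($4→$4)·P($4→$3) + P($4→$5)·P($5→$3)
  = 0.2×0.4 + 0.35×0.2 + 0.45×0.35
  = 0.0800 + 0.0700 + 0.1575 = 0.3075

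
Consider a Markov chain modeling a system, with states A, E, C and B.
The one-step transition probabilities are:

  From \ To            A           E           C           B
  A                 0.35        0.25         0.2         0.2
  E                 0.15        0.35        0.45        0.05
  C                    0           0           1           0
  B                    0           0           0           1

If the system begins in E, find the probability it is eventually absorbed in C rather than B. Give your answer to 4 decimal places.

Let h(s) be the probability of absorption at C starting from transient state s. Then h(C) = 1 and h(B) = 0. By first-step analysis:
h(A) = 0.35·h(A) + 0.25·h(E) + 0.2·1 + 0.2·0
h(E) = 0.15·h(A) + 0.35·h(E) + 0.45·1 + 0.05·0
Solving: h(A) = 0.6299, h(E) = 0.8377.
Starting from E, the probability is 0.8377.

0.8377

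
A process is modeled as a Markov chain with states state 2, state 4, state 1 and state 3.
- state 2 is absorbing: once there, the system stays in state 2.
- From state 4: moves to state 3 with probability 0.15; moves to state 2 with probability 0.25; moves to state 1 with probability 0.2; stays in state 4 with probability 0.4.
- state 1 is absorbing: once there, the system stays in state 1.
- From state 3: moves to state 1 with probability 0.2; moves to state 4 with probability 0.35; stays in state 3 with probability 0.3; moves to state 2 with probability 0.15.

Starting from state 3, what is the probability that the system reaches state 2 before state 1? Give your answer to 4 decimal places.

Let h(s) be the probability of absorption at state 2 starting from transient state s. Then h(state 2) = 1 and h(state 1) = 0. By first-step analysis:
h(state 4) = 0.25·1 + 0.4·h(state 4) + 0.2·0 + 0.15·h(state 3)
h(state 3) = 0.15·1 + 0.35·h(state 4) + 0.2·0 + 0.3·h(state 3)
Solving: h(state 4) = 0.5374, h(state 3) = 0.4830.
Starting from state 3, the probability is 0.4830.

0.4830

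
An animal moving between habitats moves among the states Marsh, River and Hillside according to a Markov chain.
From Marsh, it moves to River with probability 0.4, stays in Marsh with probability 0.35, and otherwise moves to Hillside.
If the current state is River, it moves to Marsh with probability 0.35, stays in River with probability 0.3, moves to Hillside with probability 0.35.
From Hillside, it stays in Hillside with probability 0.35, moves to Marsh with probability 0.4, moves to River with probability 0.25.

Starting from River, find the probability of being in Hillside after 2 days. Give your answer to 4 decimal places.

Sum over the intermediate state after 1 day:
P = P(River→Marsh)·P(Marsh→Hillside) + P(River→River)·P(River→Hillside) + P(River→Hillside)·P(Hillside→Hillside)
  = 0.35×0.25 + 0.3×0.35 + 0.35×0.35
  = 0.0875 + 0.1050 + 0.1225 = 0.3150

0.3150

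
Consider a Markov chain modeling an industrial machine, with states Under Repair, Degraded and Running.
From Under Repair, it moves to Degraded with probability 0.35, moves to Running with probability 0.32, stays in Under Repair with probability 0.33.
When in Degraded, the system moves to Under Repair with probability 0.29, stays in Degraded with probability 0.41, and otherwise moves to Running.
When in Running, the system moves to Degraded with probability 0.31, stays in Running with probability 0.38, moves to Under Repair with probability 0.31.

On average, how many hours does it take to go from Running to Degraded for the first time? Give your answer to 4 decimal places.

Let t(s) be the expected number of hours to first reach Degraded from state s, with t(Degraded) = 0. Conditioning on the first hour:
t(Under Repair) = 1 + 0.33·t(Under Repair) + 0.32·t(Running)
t(Running) = 1 + 0.31·t(Under Repair) + 0.38·t(Running)
Solving: t(Under Repair) = 2.9728, t(Running) = 3.0993.
Expected hours from Running to Degraded: 3.0993.

3.0993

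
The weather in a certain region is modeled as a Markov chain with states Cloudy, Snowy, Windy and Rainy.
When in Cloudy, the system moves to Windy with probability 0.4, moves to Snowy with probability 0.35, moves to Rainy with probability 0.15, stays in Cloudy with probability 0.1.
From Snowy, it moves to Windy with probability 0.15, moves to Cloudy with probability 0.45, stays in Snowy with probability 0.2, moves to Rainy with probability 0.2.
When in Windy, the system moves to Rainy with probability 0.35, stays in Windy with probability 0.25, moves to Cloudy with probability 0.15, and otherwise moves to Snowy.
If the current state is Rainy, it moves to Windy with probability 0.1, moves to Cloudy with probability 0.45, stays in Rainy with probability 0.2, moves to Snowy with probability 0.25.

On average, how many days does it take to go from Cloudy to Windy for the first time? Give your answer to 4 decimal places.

Let t(s) be the expected number of days to first reach Windy from state s, with t(Windy) = 0. Conditioning on the first day:
t(Cloudy) = 1 + 0.1·t(Cloudy) + 0.35·t(Snowy) + 0.15·t(Rainy)
t(Snowy) = 1 + 0.45·t(Cloudy) + 0.2·t(Snowy) + 0.2·t(Rainy)
t(Rainy) = 1 + 0.45·t(Cloudy) + 0.25·t(Snowy) + 0.2·t(Rainy)
Solving: t(Cloudy) = 3.6266, t(Snowy) = 4.4610, t(Rainy) = 4.6840.
Expected days from Cloudy to Windy: 3.6266.

3.6266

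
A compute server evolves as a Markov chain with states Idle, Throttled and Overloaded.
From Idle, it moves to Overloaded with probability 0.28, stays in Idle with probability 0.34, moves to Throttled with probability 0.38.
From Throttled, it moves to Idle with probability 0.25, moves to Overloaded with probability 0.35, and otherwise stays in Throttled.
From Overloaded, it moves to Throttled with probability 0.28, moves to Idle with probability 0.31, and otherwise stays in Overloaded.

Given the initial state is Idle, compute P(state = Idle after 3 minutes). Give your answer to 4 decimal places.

0.2973

Propagate the distribution vector 3 minutes from Idle.
After 0 minutes: (1.0000, 0.0000, 0.0000)
After 1 minute: (0.3400, 0.3800, 0.2800)
After 2 minutes: (0.2974, 0.3596, 0.3430)
After 3 minutes: (0.2973, 0.3529, 0.3498)
P(in Idle after 3 minutes) = 0.2973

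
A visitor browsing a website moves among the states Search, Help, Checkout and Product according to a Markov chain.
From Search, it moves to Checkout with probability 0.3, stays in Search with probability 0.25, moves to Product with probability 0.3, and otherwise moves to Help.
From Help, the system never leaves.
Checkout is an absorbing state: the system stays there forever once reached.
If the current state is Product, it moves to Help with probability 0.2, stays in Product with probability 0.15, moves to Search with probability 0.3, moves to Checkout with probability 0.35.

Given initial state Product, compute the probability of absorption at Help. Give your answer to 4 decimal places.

0.3562

Let h(s) be the probability of absorption at Help starting from transient state s. Then h(Help) = 1 and h(Checkout) = 0. By first-step analysis:
h(Search) = 0.25·h(Search) + 0.15·1 + 0.3·0 + 0.3·h(Product)
h(Product) = 0.3·h(Search) + 0.2·1 + 0.35·0 + 0.15·h(Product)
Solving: h(Search) = 0.3425, h(Product) = 0.3562.
Starting from Product, the probability is 0.3562.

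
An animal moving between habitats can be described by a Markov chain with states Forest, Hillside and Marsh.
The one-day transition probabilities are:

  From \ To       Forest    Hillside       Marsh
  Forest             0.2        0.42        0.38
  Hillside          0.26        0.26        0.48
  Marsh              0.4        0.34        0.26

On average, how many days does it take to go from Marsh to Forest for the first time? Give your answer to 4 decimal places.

2.8096

Let t(s) be the expected number of days to first reach Forest from state s, with t(Forest) = 0. Conditioning on the first day:
t(Hillside) = 1 + 0.26·t(Hillside) + 0.48·t(Marsh)
t(Marsh) = 1 + 0.34·t(Hillside) + 0.26·t(Marsh)
Solving: t(Hillside) = 3.1738, t(Marsh) = 2.8096.
Expected days from Marsh to Forest: 2.8096.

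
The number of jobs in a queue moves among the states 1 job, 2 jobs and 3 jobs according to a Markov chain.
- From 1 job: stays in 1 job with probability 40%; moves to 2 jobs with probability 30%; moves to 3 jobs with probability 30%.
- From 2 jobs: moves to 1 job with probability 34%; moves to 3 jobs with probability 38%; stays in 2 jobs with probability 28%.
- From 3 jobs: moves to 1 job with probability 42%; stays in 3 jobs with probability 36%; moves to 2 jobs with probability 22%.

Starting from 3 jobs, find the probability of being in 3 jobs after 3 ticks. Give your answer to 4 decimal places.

0.3417

Propagate the distribution vector 3 ticks from 3 jobs.
After 0 ticks: (0.0000, 0.0000, 1.0000)
After 1 tick: (0.4200, 0.2200, 0.3600)
After 2 ticks: (0.3940, 0.2668, 0.3392)
After 3 ticks: (0.3908, 0.2675, 0.3417)
P(in 3 jobs after 3 ticks) = 0.3417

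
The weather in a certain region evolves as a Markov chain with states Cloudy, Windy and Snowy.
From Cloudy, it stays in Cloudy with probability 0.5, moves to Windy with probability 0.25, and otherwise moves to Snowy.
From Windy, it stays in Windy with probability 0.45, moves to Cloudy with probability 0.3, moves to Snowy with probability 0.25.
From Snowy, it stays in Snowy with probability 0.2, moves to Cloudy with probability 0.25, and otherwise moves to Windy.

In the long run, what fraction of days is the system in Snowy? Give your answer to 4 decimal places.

0.2381

Let the stationary distribution be π with π = πP and π_1 + π_2 + π_3 = 1.
π_1 = 0.5·π_1 + 0.3·π_2 + 0.25·π_3
π_2 = 0.25·π_1 + 0.45·π_2 + 0.55·π_3
Solving with the normalization constraint gives π = (0.3601, 0.4018, 0.2381).
So the stationary probability of Snowy is 0.2381.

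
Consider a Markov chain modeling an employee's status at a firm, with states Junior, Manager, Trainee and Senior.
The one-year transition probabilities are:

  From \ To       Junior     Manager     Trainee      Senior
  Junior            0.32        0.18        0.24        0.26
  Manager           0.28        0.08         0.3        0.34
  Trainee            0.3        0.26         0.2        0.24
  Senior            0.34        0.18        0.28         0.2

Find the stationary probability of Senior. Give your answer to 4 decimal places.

0.2543

Let the stationary distribution be π with π = πP and π_1 + π_2 + π_3 + π_4 = 1.
π_1 = 0.32·π_1 + 0.28·π_2 + 0.3·π_3 + 0.34·π_4
π_2 = 0.18·π_1 + 0.08·π_2 + 0.26·π_3 + 0.18·π_4
π_3 = 0.24·π_1 + 0.3·π_2 + 0.2·π_3 + 0.28·π_4
Solving with the normalization constraint gives π = (0.3128, 0.1819, 0.2510, 0.2543).
So the stationary probability of Senior is 0.2543.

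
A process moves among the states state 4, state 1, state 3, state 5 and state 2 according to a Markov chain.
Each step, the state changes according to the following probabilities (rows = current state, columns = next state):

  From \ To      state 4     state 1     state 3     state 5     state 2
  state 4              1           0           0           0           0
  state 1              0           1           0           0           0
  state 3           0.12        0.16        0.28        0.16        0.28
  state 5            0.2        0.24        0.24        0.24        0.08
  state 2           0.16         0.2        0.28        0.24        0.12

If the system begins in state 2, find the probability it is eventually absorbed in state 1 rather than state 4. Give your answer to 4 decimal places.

Let h(s) be the probability of absorption at state 1 starting from transient state s. Then h(state 1) = 1 and h(state 4) = 0. By first-step analysis:
h(state 3) = 0.12·0 + 0.16·1 + 0.28·h(state 3) + 0.16·h(state 5) + 0.28·h(state 2)
h(state 5) = 0.2·0 + 0.24·1 + 0.24·h(state 3) + 0.24·h(state 5) + 0.08·h(state 2)
h(state 2) = 0.16·0 + 0.2·1 + 0.28·h(state 3) + 0.24·h(state 5) + 0.12·h(state 2)
Solving: h(state 3) = 0.5611, h(state 5) = 0.5515, h(state 2) = 0.5562.
Starting from state 2, the probability is 0.5562.

0.5562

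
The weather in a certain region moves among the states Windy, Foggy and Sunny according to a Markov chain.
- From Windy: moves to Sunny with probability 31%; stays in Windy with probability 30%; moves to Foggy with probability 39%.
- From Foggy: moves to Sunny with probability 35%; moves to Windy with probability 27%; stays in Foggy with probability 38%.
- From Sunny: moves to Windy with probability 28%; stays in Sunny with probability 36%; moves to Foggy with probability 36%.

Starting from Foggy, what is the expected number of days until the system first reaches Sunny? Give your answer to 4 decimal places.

Let t(s) be the expected number of days to first reach Sunny from state s, with t(Sunny) = 0. Conditioning on the first day:
t(Windy) = 1 + 0.3·t(Windy) + 0.39·t(Foggy)
t(Foggy) = 1 + 0.27·t(Windy) + 0.38·t(Foggy)
Solving: t(Windy) = 3.0727, t(Foggy) = 2.9510.
Expected days from Foggy to Sunny: 2.9510.

2.9510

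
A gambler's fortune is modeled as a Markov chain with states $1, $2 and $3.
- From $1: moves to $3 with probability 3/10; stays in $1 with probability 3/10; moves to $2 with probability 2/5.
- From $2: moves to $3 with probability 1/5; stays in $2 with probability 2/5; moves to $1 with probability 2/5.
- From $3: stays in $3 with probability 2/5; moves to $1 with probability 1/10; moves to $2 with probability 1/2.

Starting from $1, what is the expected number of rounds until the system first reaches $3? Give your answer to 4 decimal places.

3.8462

Let t(s) be the expected number of rounds to first reach $3 from state s, with t($3) = 0. Conditioning on the first round:
t($1) = 1 + 0.3·t($1) + 0.4·t($2)
t($2) = 1 + 0.4·t($1) + 0.4·t($2)
Solving: t($1) = 3.8462, t($2) = 4.2308.
Expected rounds from $1 to $3: 3.8462.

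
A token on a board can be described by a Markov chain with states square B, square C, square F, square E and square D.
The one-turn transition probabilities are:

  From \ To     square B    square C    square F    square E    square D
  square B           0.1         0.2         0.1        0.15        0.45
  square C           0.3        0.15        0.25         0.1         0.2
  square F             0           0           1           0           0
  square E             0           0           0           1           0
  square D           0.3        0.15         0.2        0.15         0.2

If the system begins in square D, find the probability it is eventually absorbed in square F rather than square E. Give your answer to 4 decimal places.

0.5635

Let h(s) be the probability of absorption at square F starting from transient state s. Then h(square F) = 1 and h(square E) = 0. By first-step analysis:
h(square B) = 0.1·h(square B) + 0.2·h(square C) + 0.1·1 + 0.15·0 + 0.45·h(square D)
h(square C) = 0.3·h(square B) + 0.15·h(square C) + 0.25·1 + 0.1·0 + 0.2·h(square D)
h(square D) = 0.3·h(square B) + 0.15·h(square C) + 0.2·1 + 0.15·0 + 0.2·h(square D)
Solving: h(square B) = 0.5292, h(square C) = 0.6135, h(square D) = 0.5635.
Starting from square D, the probability is 0.5635.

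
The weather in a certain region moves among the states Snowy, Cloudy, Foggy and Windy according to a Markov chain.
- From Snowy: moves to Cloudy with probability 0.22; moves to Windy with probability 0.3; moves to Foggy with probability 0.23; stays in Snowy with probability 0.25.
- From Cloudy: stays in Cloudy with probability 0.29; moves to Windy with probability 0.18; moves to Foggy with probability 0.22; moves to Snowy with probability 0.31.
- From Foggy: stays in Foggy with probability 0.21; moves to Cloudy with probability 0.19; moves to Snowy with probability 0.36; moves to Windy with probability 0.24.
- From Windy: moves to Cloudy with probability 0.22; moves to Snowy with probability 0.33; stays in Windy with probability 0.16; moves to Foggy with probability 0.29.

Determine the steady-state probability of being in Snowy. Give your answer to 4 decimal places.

Let the stationary distribution be π with π = πP and π_1 + π_2 + π_3 + π_4 = 1.
π_1 = 0.25·π_1 + 0.31·π_2 + 0.36·π_3 + 0.33·π_4
π_2 = 0.22·π_1 + 0.29·π_2 + 0.19·π_3 + 0.22·π_4
π_3 = 0.23·π_1 + 0.22·π_2 + 0.21·π_3 + 0.29·π_4
Solving with the normalization constraint gives π = (0.3079, 0.2289, 0.2366, 0.2266).
So the stationary probability of Snowy is 0.3079.

0.3079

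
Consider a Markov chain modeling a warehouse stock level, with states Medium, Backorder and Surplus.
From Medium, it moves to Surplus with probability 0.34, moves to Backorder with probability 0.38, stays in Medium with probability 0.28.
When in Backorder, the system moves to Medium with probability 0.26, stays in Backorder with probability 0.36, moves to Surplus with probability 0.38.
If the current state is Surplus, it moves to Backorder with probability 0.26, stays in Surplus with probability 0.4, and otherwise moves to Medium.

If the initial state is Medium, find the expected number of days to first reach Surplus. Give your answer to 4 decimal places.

2.8177

Let t(s) be the expected number of days to first reach Surplus from state s, with t(Surplus) = 0. Conditioning on the first day:
t(Medium) = 1 + 0.28·t(Medium) + 0.38·t(Backorder)
t(Backorder) = 1 + 0.26·t(Medium) + 0.36·t(Backorder)
Solving: t(Medium) = 2.8177, t(Backorder) = 2.7072.
Expected days from Medium to Surplus: 2.8177.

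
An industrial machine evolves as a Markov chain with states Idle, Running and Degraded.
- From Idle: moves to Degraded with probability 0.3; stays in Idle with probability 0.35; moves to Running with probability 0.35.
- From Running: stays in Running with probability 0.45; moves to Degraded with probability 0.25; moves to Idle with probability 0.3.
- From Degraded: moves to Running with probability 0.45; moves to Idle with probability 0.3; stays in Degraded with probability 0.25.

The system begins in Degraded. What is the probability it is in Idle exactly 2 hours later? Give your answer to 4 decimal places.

0.3150

Sum over the intermediate state after 1 hour:
P = P(Degraded→Idle)·P(Idle→Idle) + P(Degraded→Running)·P(Running→Idle) + P(Degraded→Degraded)·P(Degraded→Idle)
  = 0.3×0.35 + 0.45×0.3 + 0.25×0.3
  = 0.1050 + 0.1350 + 0.0750 = 0.3150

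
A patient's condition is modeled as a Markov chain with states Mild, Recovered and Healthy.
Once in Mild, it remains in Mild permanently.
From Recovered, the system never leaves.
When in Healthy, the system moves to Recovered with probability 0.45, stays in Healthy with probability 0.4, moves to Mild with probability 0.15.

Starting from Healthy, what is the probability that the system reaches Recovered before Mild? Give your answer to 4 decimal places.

0.7500

Let h(s) be the probability of absorption at Recovered starting from transient state s. Then h(Recovered) = 1 and h(Mild) = 0. By first-step analysis:
h(Healthy) = 0.15·0 + 0.45·1 + 0.4·h(Healthy)
Solving: h(Healthy) = 0.7500.
Starting from Healthy, the probability is 0.7500.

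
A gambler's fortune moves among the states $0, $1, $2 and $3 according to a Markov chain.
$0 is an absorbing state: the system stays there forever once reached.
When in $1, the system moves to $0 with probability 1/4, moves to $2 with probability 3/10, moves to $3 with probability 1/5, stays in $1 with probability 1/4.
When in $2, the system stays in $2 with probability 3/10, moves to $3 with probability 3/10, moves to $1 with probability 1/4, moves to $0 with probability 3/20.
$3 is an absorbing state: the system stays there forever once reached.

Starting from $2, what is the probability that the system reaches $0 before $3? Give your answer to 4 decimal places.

Let h(s) be the probability of absorption at $0 starting from transient state s. Then h($0) = 1 and h($3) = 0. By first-step analysis:
h($1) = 0.25·1 + 0.25·h($1) + 0.3·h($2) + 0.2·0
h($2) = 0.15·1 + 0.25·h($1) + 0.3·h($2) + 0.3·0
Solving: h($1) = 0.4889, h($2) = 0.3889.
Starting from $2, the probability is 0.3889.

0.3889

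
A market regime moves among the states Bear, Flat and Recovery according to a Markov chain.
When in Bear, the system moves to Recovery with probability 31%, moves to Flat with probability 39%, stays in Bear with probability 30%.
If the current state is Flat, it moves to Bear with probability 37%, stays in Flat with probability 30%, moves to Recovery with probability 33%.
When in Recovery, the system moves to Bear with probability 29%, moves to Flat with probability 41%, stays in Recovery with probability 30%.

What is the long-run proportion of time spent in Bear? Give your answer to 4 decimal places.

0.3223

Let the stationary distribution be π with π = πP and π_1 + π_2 + π_3 = 1.
π_1 = 0.3·π_1 + 0.37·π_2 + 0.29·π_3
π_2 = 0.39·π_1 + 0.3·π_2 + 0.41·π_3
Solving with the normalization constraint gives π = (0.3223, 0.3636, 0.3141).
So the stationary probability of Bear is 0.3223.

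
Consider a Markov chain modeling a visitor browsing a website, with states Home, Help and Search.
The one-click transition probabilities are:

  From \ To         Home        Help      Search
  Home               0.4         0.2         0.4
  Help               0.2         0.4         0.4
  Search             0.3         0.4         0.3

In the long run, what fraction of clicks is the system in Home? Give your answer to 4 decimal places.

Let the stationary distribution be π with π = πP and π_1 + π_2 + π_3 = 1.
π_1 = 0.4·π_1 + 0.2·π_2 + 0.3·π_3
π_2 = 0.2·π_1 + 0.4·π_2 + 0.4·π_3
Solving with the normalization constraint gives π = (0.2955, 0.3409, 0.3636).
So the stationary probability of Home is 0.2955.

0.2955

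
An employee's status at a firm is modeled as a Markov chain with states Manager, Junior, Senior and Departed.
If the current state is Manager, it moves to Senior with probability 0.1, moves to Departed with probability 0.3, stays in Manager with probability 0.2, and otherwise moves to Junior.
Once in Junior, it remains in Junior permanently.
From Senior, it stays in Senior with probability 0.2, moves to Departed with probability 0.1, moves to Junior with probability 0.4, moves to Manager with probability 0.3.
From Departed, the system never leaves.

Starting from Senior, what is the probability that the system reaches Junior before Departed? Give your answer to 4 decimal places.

0.7213

Let h(s) be the probability of absorption at Junior starting from transient state s. Then h(Junior) = 1 and h(Departed) = 0. By first-step analysis:
h(Manager) = 0.2·h(Manager) + 0.4·1 + 0.1·h(Senior) + 0.3·0
h(Senior) = 0.3·h(Manager) + 0.4·1 + 0.2·h(Senior) + 0.1·0
Solving: h(Manager) = 0.5902, h(Senior) = 0.7213.
Starting from Senior, the probability is 0.7213.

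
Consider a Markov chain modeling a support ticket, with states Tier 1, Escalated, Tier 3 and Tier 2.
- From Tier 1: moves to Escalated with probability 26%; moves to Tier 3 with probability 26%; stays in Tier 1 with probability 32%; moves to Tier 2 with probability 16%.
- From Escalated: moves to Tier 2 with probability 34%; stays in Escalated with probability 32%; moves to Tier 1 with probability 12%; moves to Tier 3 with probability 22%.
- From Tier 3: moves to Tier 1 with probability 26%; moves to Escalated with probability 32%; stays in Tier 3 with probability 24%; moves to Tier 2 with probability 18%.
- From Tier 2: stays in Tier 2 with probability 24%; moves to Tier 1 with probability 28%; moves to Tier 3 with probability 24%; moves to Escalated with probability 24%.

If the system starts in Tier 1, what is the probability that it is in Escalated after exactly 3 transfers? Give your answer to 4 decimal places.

0.2873

Propagate the distribution vector 3 transfers from Tier 1.
After 0 transfers: (1.0000, 0.0000, 0.0000, 0.0000)
After 1 transfer: (0.3200, 0.2600, 0.2600, 0.1600)
After 2 transfers: (0.2460, 0.2880, 0.2412, 0.2248)
After 3 transfers: (0.2389, 0.2873, 0.2392, 0.2346)
P(in Escalated after 3 transfers) = 0.2873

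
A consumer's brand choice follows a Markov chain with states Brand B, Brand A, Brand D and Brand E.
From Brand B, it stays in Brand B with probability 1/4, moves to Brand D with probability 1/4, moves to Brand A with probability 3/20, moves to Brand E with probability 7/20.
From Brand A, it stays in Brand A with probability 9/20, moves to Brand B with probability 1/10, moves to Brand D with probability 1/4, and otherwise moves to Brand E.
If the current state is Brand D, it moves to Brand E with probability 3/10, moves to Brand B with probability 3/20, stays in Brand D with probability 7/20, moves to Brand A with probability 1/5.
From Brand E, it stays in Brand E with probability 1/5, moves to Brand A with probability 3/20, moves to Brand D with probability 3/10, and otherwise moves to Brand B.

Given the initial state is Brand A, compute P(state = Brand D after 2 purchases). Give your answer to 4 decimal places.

0.2850

Propagate the distribution vector 2 purchases from Brand A.
After 0 purchases: (0.0000, 1.0000, 0.0000, 0.0000)
After 1 purchase: (0.1000, 0.4500, 0.2500, 0.2000)
After 2 purchases: (0.1775, 0.2975, 0.2850, 0.2400)
P(in Brand D after 2 purchases) = 0.2850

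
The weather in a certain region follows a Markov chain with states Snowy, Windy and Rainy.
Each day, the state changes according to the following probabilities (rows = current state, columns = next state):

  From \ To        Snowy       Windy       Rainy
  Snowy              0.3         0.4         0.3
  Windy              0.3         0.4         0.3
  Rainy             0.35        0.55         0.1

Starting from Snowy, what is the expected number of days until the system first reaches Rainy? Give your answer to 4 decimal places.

3.3333

Let t(s) be the expected number of days to first reach Rainy from state s, with t(Rainy) = 0. Conditioning on the first day:
t(Snowy) = 1 + 0.3·t(Snowy) + 0.4·t(Windy)
t(Windy) = 1 + 0.3·t(Snowy) + 0.4·t(Windy)
Solving: t(Snowy) = 3.3333, t(Windy) = 3.3333.
Expected days from Snowy to Rainy: 3.3333.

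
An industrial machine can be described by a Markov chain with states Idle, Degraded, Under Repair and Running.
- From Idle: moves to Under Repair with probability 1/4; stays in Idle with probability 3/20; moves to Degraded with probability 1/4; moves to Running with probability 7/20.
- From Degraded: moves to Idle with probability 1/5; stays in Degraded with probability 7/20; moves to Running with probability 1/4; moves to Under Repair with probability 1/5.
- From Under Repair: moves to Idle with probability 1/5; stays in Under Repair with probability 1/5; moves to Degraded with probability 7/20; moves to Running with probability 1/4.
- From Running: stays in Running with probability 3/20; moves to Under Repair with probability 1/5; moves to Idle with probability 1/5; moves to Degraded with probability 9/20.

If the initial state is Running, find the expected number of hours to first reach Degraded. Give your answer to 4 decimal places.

2.5579

Let t(s) be the expected number of hours to first reach Degraded from state s, with t(Degraded) = 0. Conditioning on the first hour:
t(Idle) = 1 + 0.15·t(Idle) + 0.25·t(Under Repair) + 0.35·t(Running)
t(Under Repair) = 1 + 0.2·t(Idle) + 0.2·t(Under Repair) + 0.25·t(Running)
t(Running) = 1 + 0.2·t(Idle) + 0.2·t(Under Repair) + 0.15·t(Running)
Solving: t(Idle) = 3.0572, t(Under Repair) = 2.8136, t(Running) = 2.5579.
Expected hours from Running to Degraded: 2.5579.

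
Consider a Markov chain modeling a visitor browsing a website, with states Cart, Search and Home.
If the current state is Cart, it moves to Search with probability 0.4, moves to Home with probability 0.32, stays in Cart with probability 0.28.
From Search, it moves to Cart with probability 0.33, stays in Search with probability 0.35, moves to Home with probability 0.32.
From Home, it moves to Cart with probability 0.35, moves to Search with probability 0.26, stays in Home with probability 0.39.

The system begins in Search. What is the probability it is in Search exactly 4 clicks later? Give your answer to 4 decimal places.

0.3351

Propagate the distribution vector 4 clicks from Search.
After 0 clicks: (0.0000, 1.0000, 0.0000)
After 1 click: (0.3300, 0.3500, 0.3200)
After 2 clicks: (0.3199, 0.3377, 0.3424)
After 3 clicks: (0.3209, 0.3352, 0.3440)
After 4 clicks: (0.3208, 0.3351, 0.3441)
P(in Search after 4 clicks) = 0.3351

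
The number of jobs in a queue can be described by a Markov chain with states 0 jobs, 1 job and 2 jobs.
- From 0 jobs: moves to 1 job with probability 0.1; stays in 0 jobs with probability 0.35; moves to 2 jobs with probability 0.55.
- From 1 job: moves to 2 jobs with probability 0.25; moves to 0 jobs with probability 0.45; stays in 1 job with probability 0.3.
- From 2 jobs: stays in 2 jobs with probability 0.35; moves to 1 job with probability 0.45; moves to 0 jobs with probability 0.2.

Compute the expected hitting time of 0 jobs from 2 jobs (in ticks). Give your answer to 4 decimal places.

3.3577

Let t(s) be the expected number of ticks to first reach 0 jobs from state s, with t(0 jobs) = 0. Conditioning on the first tick:
t(1 job) = 1 + 0.3·t(1 job) + 0.25·t(2 jobs)
t(2 jobs) = 1 + 0.45·t(1 job) + 0.35·t(2 jobs)
Solving: t(1 job) = 2.6277, t(2 jobs) = 3.3577.
Expected ticks from 2 jobs to 0 jobs: 3.3577.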